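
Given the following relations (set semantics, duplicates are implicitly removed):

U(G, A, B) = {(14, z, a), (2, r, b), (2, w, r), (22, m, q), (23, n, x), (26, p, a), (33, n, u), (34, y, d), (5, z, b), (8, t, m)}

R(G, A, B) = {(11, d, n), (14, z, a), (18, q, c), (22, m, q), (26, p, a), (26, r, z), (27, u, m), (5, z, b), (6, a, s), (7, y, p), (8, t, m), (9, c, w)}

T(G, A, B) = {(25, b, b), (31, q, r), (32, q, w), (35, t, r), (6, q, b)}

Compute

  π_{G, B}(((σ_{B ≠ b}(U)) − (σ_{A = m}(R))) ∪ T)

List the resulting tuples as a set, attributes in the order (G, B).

Apply σ_{B ≠ b}; surviving tuples: {(14, z, a), (2, w, r), (22, m, q), (23, n, x), (26, p, a), (33, n, u), (34, y, d), (8, t, m)}
Apply σ_{A = m}; surviving tuples: {(22, m, q)}
Difference: {(14, z, a), (2, w, r), (22, m, q), (23, n, x), (26, p, a), (33, n, u), (34, y, d), (8, t, m)} with {(22, m, q)} → {(14, z, a), (2, w, r), (23, n, x), (26, p, a), (33, n, u), (34, y, d), (8, t, m)}
Union: {(14, z, a), (2, w, r), (23, n, x), (26, p, a), (33, n, u), (34, y, d), (8, t, m)} with {(25, b, b), (31, q, r), (32, q, w), (35, t, r), (6, q, b)} → {(14, z, a), (2, w, r), (23, n, x), (25, b, b), (26, p, a), (31, q, r), (32, q, w), (33, n, u), (34, y, d), (35, t, r), (6, q, b), (8, t, m)}
π_{G, B} gives {(14, a), (2, r), (23, x), (25, b), (26, a), (31, r), (32, w), (33, u), (34, d), (35, r), (6, b), (8, m)}.

{(14, a), (2, r), (23, x), (25, b), (26, a), (31, r), (32, w), (33, u), (34, d), (35, r), (6, b), (8, m)}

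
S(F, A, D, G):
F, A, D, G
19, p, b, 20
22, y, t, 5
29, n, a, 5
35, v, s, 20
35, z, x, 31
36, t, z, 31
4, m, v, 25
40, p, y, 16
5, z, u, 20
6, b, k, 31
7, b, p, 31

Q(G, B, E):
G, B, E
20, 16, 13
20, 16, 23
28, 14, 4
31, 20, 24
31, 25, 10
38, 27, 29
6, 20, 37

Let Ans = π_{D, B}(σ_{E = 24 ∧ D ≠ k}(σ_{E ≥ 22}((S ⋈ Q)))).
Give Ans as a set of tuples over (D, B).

{(p, 20), (x, 20), (z, 20)}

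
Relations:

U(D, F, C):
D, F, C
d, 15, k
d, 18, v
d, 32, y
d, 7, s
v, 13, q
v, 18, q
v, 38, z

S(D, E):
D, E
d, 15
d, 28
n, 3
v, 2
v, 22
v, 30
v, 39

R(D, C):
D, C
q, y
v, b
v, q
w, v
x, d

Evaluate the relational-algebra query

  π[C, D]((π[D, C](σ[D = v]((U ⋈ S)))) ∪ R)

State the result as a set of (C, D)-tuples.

{(b, v), (d, x), (q, v), (v, w), (y, q), (z, v)}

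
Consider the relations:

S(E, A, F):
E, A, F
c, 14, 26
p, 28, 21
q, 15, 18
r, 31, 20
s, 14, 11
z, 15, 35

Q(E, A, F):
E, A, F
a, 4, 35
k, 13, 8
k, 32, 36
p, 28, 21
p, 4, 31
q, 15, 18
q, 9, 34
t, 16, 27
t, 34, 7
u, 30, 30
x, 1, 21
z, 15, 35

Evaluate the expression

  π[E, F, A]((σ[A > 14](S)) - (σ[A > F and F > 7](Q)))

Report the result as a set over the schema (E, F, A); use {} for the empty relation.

{(q, 18, 15), (r, 20, 31), (z, 35, 15)}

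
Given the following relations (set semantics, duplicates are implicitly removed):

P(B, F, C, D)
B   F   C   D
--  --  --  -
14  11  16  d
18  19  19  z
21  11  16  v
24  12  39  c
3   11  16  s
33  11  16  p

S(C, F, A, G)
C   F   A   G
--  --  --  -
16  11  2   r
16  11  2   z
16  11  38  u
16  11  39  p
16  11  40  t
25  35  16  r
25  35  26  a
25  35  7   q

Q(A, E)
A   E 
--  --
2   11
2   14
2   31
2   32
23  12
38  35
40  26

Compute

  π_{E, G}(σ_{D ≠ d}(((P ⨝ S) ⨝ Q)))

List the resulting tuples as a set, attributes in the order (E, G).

Natural join on F, C: {(14, 11, 16, d, 2, r), (14, 11, 16, d, 2, z), (14, 11, 16, d, 38, u), (14, 11, 16, d, 39, p), (14, 11, 16, d, 40, t), (21, 11, 16, v, 2, r), (21, 11, 16, v, 2, z), (21, 11, 16, v, 38, u), (21, 11, 16, v, 39, p), (21, 11, 16, v, 40, t), (3, 11, 16, s, 2, r), (3, 11, 16, s, 2, z), (3, 11, 16, s, 38, u), (3, 11, 16, s, 39, p), (3, 11, 16, s, 40, t), (33, 11, 16, p, 2, r), (33, 11, 16, p, 2, z), (33, 11, 16, p, 38, u), (33, 11, 16, p, 39, p), (33, 11, 16, p, 40, t)}
Natural join on A: {(14, 11, 16, d, 2, r, 11), (14, 11, 16, d, 2, r, 14), (14, 11, 16, d, 2, r, 31), (14, 11, 16, d, 2, r, 32), (14, 11, 16, d, 2, z, 11), (14, 11, 16, d, 2, z, 14), (14, 11, 16, d, 2, z, 31), (14, 11, 16, d, 2, z, 32), (14, 11, 16, d, 38, u, 35), (14, 11, 16, d, 40, t, 26), (21, 11, 16, v, 2, r, 11), (21, 11, 16, v, 2, r, 14), (21, 11, 16, v, 2, r, 31), (21, 11, 16, v, 2, r, 32), (21, 11, 16, v, 2, z, 11), (21, 11, 16, v, 2, z, 14), (21, 11, 16, v, 2, z, 31), (21, 11, 16, v, 2, z, 32), (21, 11, 16, v, 38, u, 35), (21, 11, 16, v, 40, t, 26), (3, 11, 16, s, 2, r, 11), (3, 11, 16, s, 2, r, 14), (3, 11, 16, s, 2, r, 31), (3, 11, 16, s, 2, r, 32), (3, 11, 16, s, 2, z, 11), (3, 11, 16, s, 2, z, 14), (3, 11, 16, s, 2, z, 31), (3, 11, 16, s, 2, z, 32), (3, 11, 16, s, 38, u, 35), (3, 11, 16, s, 40, t, 26), (33, 11, 16, p, 2, r, 11), (33, 11, 16, p, 2, r, 14), (33, 11, 16, p, 2, r, 31), (33, 11, 16, p, 2, r, 32), (33, 11, 16, p, 2, z, 11), (33, 11, 16, p, 2, z, 14), (33, 11, 16, p, 2, z, 31), (33, 11, 16, p, 2, z, 32), (33, 11, 16, p, 38, u, 35), (33, 11, 16, p, 40, t, 26)}
Apply σ_{D ≠ d}; surviving tuples: {(21, 11, 16, v, 2, r, 11), (21, 11, 16, v, 2, r, 14), (21, 11, 16, v, 2, r, 31), (21, 11, 16, v, 2, r, 32), (21, 11, 16, v, 2, z, 11), (21, 11, 16, v, 2, z, 14), (21, 11, 16, v, 2, z, 31), (21, 11, 16, v, 2, z, 32), (21, 11, 16, v, 38, u, 35), (21, 11, 16, v, 40, t, 26), (3, 11, 16, s, 2, r, 11), (3, 11, 16, s, 2, r, 14), (3, 11, 16, s, 2, r, 31), (3, 11, 16, s, 2, r, 32), (3, 11, 16, s, 2, z, 11), (3, 11, 16, s, 2, z, 14), (3, 11, 16, s, 2, z, 31), (3, 11, 16, s, 2, z, 32), (3, 11, 16, s, 38, u, 35), (3, 11, 16, s, 40, t, 26), (33, 11, 16, p, 2, r, 11), (33, 11, 16, p, 2, r, 14), (33, 11, 16, p, 2, r, 31), (33, 11, 16, p, 2, r, 32), (33, 11, 16, p, 2, z, 11), (33, 11, 16, p, 2, z, 14), (33, 11, 16, p, 2, z, 31), (33, 11, 16, p, 2, z, 32), (33, 11, 16, p, 38, u, 35), (33, 11, 16, p, 40, t, 26)}
Projecting to E, G (20 duplicate(s) eliminated): {(11, r), (11, z), (14, r), (14, z), (26, t), (31, r), (31, z), (32, r), (32, z), (35, u)}

{(11, r), (11, z), (14, r), (14, z), (26, t), (31, r), (31, z), (32, r), (32, z), (35, u)}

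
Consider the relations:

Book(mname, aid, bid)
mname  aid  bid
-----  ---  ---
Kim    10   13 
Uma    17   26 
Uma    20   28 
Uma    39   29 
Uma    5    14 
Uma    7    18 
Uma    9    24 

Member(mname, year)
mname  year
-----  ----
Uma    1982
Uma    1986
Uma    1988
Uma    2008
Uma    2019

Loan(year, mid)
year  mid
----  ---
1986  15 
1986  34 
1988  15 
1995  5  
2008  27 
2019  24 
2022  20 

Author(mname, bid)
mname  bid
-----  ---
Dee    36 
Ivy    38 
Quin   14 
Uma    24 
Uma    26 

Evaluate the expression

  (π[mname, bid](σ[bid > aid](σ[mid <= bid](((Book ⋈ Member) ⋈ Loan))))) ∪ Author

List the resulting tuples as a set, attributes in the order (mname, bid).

{(Dee, 36), (Ivy, 38), (Quin, 14), (Uma, 18), (Uma, 24), (Uma, 26), (Uma, 28)}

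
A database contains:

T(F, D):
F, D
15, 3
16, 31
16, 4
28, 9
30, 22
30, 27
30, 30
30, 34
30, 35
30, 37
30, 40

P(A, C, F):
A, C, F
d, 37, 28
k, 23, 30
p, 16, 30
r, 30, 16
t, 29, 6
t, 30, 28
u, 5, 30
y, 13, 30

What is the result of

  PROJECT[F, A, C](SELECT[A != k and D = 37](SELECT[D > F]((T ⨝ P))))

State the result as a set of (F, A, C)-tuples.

{(30, p, 16), (30, u, 5), (30, y, 13)}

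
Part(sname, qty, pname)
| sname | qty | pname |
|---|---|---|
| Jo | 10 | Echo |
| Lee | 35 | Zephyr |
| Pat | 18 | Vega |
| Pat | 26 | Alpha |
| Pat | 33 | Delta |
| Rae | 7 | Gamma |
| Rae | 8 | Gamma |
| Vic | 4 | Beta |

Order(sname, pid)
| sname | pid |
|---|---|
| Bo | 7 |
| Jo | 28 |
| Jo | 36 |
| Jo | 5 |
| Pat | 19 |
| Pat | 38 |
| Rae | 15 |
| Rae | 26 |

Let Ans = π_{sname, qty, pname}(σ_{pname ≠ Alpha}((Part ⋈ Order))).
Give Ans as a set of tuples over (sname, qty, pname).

{(Jo, 10, Echo), (Pat, 18, Vega), (Pat, 33, Delta), (Rae, 7, Gamma), (Rae, 8, Gamma)}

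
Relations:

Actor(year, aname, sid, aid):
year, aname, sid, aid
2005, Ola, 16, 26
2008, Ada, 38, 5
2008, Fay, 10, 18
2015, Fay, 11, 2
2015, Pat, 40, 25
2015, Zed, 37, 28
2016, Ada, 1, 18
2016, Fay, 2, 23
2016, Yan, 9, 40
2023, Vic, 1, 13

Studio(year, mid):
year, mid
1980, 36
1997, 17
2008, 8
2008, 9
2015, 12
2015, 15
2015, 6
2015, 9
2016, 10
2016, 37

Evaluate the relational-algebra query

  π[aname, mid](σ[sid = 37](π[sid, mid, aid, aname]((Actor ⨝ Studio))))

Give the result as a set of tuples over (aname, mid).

Natural join on year: {(2008, Ada, 38, 5, 8), (2008, Ada, 38, 5, 9), (2008, Fay, 10, 18, 8), (2008, Fay, 10, 18, 9), (2015, Fay, 11, 2, 12), (2015, Fay, 11, 2, 15), (2015, Fay, 11, 2, 6), (2015, Fay, 11, 2, 9), (2015, Pat, 40, 25, 12), (2015, Pat, 40, 25, 15), (2015, Pat, 40, 25, 6), (2015, Pat, 40, 25, 9), (2015, Zed, 37, 28, 12), (2015, Zed, 37, 28, 15), (2015, Zed, 37, 28, 6), (2015, Zed, 37, 28, 9), (2016, Ada, 1, 18, 10), (2016, Ada, 1, 18, 37), (2016, Fay, 2, 23, 10), (2016, Fay, 2, 23, 37), (2016, Yan, 9, 40, 10), (2016, Yan, 9, 40, 37)}
π[sid, mid, aid, aname]: project onto (sid, mid, aid, aname) → {(1, 10, 18, Ada), (1, 37, 18, Ada), (10, 8, 18, Fay), (10, 9, 18, Fay), (11, 12, 2, Fay), (11, 15, 2, Fay), (11, 6, 2, Fay), (11, 9, 2, Fay), (2, 10, 23, Fay), (2, 37, 23, Fay), (37, 12, 28, Zed), (37, 15, 28, Zed), (37, 6, 28, Zed), (37, 9, 28, Zed), (38, 8, 5, Ada), (38, 9, 5, Ada), (40, 12, 25, Pat), (40, 15, 25, Pat), (40, 6, 25, Pat), (40, 9, 25, Pat), (9, 10, 40, Yan), (9, 37, 40, Yan)}
σ[sid = 37]: keep tuples satisfying sid = 37 → {(37, 12, 28, Zed), (37, 15, 28, Zed), (37, 6, 28, Zed), (37, 9, 28, Zed)}
π[aname, mid]: project onto (aname, mid) → {(Zed, 12), (Zed, 15), (Zed, 6), (Zed, 9)}

{(Zed, 12), (Zed, 15), (Zed, 6), (Zed, 9)}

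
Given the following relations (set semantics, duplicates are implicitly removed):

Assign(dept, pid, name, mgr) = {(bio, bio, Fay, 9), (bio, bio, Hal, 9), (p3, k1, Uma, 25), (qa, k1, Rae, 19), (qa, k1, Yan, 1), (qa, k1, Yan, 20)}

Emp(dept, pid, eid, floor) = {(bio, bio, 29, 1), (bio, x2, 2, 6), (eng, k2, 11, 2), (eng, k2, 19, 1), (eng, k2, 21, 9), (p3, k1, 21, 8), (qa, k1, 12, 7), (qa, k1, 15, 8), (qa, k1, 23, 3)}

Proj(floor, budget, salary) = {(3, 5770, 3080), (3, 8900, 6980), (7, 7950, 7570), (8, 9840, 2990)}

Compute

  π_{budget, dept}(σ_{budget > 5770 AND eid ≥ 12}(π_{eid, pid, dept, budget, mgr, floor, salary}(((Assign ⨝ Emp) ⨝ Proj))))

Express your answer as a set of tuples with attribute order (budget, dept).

{(7950, qa), (8900, qa), (9840, p3), (9840, qa)}

Joining Assign and Emp on dept, pid yields {(bio, bio, Fay, 9, 29, 1), (bio, bio, Hal, 9, 29, 1), (p3, k1, Uma, 25, 21, 8), (qa, k1, Rae, 19, 12, 7), (qa, k1, Rae, 19, 15, 8), (qa, k1, Rae, 19, 23, 3), (qa, k1, Yan, 1, 12, 7), (qa, k1, Yan, 1, 15, 8), (qa, k1, Yan, 1, 23, 3), (qa, k1, Yan, 20, 12, 7), (qa, k1, Yan, 20, 15, 8), (qa, k1, Yan, 20, 23, 3)}.
Joining (Assign ⨝ Emp) and Proj on floor yields {(p3, k1, Uma, 25, 21, 8, 9840, 2990), (qa, k1, Rae, 19, 12, 7, 7950, 7570), (qa, k1, Rae, 19, 15, 8, 9840, 2990), (qa, k1, Rae, 19, 23, 3, 5770, 3080), (qa, k1, Rae, 19, 23, 3, 8900, 6980), (qa, k1, Yan, 1, 12, 7, 7950, 7570), (qa, k1, Yan, 1, 15, 8, 9840, 2990), (qa, k1, Yan, 1, 23, 3, 5770, 3080), (qa, k1, Yan, 1, 23, 3, 8900, 6980), (qa, k1, Yan, 20, 12, 7, 7950, 7570), (qa, k1, Yan, 20, 15, 8, 9840, 2990), (qa, k1, Yan, 20, 23, 3, 5770, 3080), (qa, k1, Yan, 20, 23, 3, 8900, 6980)}.
Projecting to eid, pid, dept, budget, mgr, floor, salary: {(12, k1, qa, 7950, 1, 7, 7570), (12, k1, qa, 7950, 19, 7, 7570), (12, k1, qa, 7950, 20, 7, 7570), (15, k1, qa, 9840, 1, 8, 2990), (15, k1, qa, 9840, 19, 8, 2990), (15, k1, qa, 9840, 20, 8, 2990), (21, k1, p3, 9840, 25, 8, 2990), (23, k1, qa, 5770, 1, 3, 3080), (23, k1, qa, 5770, 19, 3, 3080), (23, k1, qa, 5770, 20, 3, 3080), (23, k1, qa, 8900, 1, 3, 6980), (23, k1, qa, 8900, 19, 3, 6980), (23, k1, qa, 8900, 20, 3, 6980)}
σ[budget > 5770 AND eid ≥ 12]: keep tuples satisfying budget > 5770 AND eid ≥ 12 → {(12, k1, qa, 7950, 1, 7, 7570), (12, k1, qa, 7950, 19, 7, 7570), (12, k1, qa, 7950, 20, 7, 7570), (15, k1, qa, 9840, 1, 8, 2990), (15, k1, qa, 9840, 19, 8, 2990), (15, k1, qa, 9840, 20, 8, 2990), (21, k1, p3, 9840, 25, 8, 2990), (23, k1, qa, 8900, 1, 3, 6980), (23, k1, qa, 8900, 19, 3, 6980), (23, k1, qa, 8900, 20, 3, 6980)}
Projecting to budget, dept (6 duplicate(s) eliminated): {(7950, qa), (8900, qa), (9840, p3), (9840, qa)}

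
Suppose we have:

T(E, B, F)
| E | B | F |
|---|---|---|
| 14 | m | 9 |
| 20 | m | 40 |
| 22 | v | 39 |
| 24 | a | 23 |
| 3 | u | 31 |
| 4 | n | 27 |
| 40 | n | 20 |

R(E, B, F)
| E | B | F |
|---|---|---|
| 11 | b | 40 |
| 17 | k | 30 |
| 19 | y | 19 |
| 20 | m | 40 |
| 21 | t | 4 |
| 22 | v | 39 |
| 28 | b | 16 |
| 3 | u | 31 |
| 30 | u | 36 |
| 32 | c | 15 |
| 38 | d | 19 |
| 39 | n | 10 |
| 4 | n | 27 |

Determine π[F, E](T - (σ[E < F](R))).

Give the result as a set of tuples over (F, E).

{(20, 40), (23, 24), (9, 14)}

Apply σ_{E < F}; surviving tuples: {(11, b, 40), (17, k, 30), (20, m, 40), (22, v, 39), (3, u, 31), (30, u, 36), (4, n, 27)}
Set difference of the two operands is {(14, m, 9), (24, a, 23), (40, n, 20)}.
Projecting to F, E: {(20, 40), (23, 24), (9, 14)}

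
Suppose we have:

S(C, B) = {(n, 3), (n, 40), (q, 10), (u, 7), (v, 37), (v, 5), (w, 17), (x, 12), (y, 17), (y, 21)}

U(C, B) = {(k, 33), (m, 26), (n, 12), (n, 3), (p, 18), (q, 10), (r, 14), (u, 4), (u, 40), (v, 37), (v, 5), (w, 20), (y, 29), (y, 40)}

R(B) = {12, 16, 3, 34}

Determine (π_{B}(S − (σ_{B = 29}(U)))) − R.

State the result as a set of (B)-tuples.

Selection B = 29: {(y, 29)}
Difference: {(n, 3), (n, 40), (q, 10), (u, 7), (v, 37), (v, 5), (w, 17), (x, 12), (y, 17), (y, 21)} with {(y, 29)} → {(n, 3), (n, 40), (q, 10), (u, 7), (v, 37), (v, 5), (w, 17), (x, 12), (y, 17), (y, 21)}
Keep only column(s) B (1 duplicate(s) eliminated): {10, 12, 17, 21, 3, 37, 40, 5, 7}
Difference: {10, 12, 17, 21, 3, 37, 40, 5, 7} with {12, 16, 3, 34} → {10, 17, 21, 37, 40, 5, 7}

{10, 17, 21, 37, 40, 5, 7}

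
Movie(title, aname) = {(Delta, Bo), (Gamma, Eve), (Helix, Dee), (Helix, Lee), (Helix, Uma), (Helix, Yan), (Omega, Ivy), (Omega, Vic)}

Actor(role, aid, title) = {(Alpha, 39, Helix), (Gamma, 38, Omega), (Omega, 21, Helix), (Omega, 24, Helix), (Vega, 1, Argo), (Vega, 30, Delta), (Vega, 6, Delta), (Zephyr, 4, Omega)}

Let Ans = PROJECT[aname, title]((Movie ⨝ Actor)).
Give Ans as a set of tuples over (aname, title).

Movie ⋈ Actor (natural join on title): {(Delta, Bo, Vega, 30), (Delta, Bo, Vega, 6), (Helix, Dee, Alpha, 39), (Helix, Dee, Omega, 21), (Helix, Dee, Omega, 24), (Helix, Lee, Alpha, 39), (Helix, Lee, Omega, 21), (Helix, Lee, Omega, 24), (Helix, Uma, Alpha, 39), (Helix, Uma, Omega, 21), (Helix, Uma, Omega, 24), (Helix, Yan, Alpha, 39), (Helix, Yan, Omega, 21), (Helix, Yan, Omega, 24), (Omega, Ivy, Gamma, 38), (Omega, Ivy, Zephyr, 4), (Omega, Vic, Gamma, 38), (Omega, Vic, Zephyr, 4)}
π[aname, title]: project onto (aname, title) (11 duplicate(s) eliminated) → {(Bo, Delta), (Dee, Helix), (Ivy, Omega), (Lee, Helix), (Uma, Helix), (Vic, Omega), (Yan, Helix)}

{(Bo, Delta), (Dee, Helix), (Ivy, Omega), (Lee, Helix), (Uma, Helix), (Vic, Omega), (Yan, Helix)}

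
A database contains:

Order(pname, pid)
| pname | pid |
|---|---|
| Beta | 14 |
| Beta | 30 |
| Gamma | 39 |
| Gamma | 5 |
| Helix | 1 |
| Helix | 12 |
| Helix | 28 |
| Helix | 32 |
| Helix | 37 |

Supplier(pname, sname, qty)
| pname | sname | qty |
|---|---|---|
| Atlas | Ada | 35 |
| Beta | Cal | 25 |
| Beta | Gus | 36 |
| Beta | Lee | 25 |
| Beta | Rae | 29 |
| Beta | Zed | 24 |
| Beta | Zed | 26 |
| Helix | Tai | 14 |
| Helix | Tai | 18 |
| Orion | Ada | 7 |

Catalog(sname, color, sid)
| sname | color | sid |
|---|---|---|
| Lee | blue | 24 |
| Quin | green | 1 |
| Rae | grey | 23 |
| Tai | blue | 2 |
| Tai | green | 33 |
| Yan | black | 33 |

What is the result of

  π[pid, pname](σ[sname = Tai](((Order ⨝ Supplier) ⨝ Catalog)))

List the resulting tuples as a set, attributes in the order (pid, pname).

Joining Order and Supplier on pname yields {(Beta, 14, Cal, 25), (Beta, 14, Gus, 36), (Beta, 14, Lee, 25), (Beta, 14, Rae, 29), (Beta, 14, Zed, 24), (Beta, 14, Zed, 26), (Beta, 30, Cal, 25), (Beta, 30, Gus, 36), (Beta, 30, Lee, 25), (Beta, 30, Rae, 29), (Beta, 30, Zed, 24), (Beta, 30, Zed, 26), (Helix, 1, Tai, 14), (Helix, 1, Tai, 18), (Helix, 12, Tai, 14), (Helix, 12, Tai, 18), (Helix, 28, Tai, 14), (Helix, 28, Tai, 18), (Helix, 32, Tai, 14), (Helix, 32, Tai, 18), (Helix, 37, Tai, 14), (Helix, 37, Tai, 18)}.
Joining (Order ⨝ Supplier) and Catalog on sname yields {(Beta, 14, Lee, 25, blue, 24), (Beta, 14, Rae, 29, grey, 23), (Beta, 30, Lee, 25, blue, 24), (Beta, 30, Rae, 29, grey, 23), (Helix, 1, Tai, 14, blue, 2), (Helix, 1, Tai, 14, green, 33), (Helix, 1, Tai, 18, blue, 2), (Helix, 1, Tai, 18, green, 33), (Helix, 12, Tai, 14, blue, 2), (Helix, 12, Tai, 14, green, 33), (Helix, 12, Tai, 18, blue, 2), (Helix, 12, Tai, 18, green, 33), (Helix, 28, Tai, 14, blue, 2), (Helix, 28, Tai, 14, green, 33), (Helix, 28, Tai, 18, blue, 2), (Helix, 28, Tai, 18, green, 33), (Helix, 32, Tai, 14, blue, 2), (Helix, 32, Tai, 14, green, 33), (Helix, 32, Tai, 18, blue, 2), (Helix, 32, Tai, 18, green, 33), (Helix, 37, Tai, 14, blue, 2), (Helix, 37, Tai, 14, green, 33), (Helix, 37, Tai, 18, blue, 2), (Helix, 37, Tai, 18, green, 33)}.
σ[sname = Tai]: keep tuples satisfying sname = Tai → {(Helix, 1, Tai, 14, blue, 2), (Helix, 1, Tai, 14, green, 33), (Helix, 1, Tai, 18, blue, 2), (Helix, 1, Tai, 18, green, 33), (Helix, 12, Tai, 14, blue, 2), (Helix, 12, Tai, 14, green, 33), (Helix, 12, Tai, 18, blue, 2), (Helix, 12, Tai, 18, green, 33), (Helix, 28, Tai, 14, blue, 2), (Helix, 28, Tai, 14, green, 33), (Helix, 28, Tai, 18, blue, 2), (Helix, 28, Tai, 18, green, 33), (Helix, 32, Tai, 14, blue, 2), (Helix, 32, Tai, 14, green, 33), (Helix, 32, Tai, 18, blue, 2), (Helix, 32, Tai, 18, green, 33), (Helix, 37, Tai, 14, blue, 2), (Helix, 37, Tai, 14, green, 33), (Helix, 37, Tai, 18, blue, 2), (Helix, 37, Tai, 18, green, 33)}
Projecting to pid, pname (15 duplicate(s) eliminated): {(1, Helix), (12, Helix), (28, Helix), (32, Helix), (37, Helix)}

{(1, Helix), (12, Helix), (28, Helix), (32, Helix), (37, Helix)}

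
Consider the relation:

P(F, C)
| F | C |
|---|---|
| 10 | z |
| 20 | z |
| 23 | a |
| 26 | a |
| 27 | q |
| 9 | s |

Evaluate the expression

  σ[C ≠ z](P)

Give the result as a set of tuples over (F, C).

{(23, a), (26, a), (27, q), (9, s)}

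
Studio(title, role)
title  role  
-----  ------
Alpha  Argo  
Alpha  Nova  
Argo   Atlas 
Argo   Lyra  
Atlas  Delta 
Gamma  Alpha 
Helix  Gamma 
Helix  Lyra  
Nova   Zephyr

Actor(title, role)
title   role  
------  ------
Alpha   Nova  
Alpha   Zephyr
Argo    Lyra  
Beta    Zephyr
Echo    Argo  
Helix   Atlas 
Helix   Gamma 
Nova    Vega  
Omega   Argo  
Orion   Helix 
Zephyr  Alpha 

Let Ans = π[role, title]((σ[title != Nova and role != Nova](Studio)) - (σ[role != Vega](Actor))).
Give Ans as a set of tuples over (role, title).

{(Alpha, Gamma), (Argo, Alpha), (Atlas, Argo), (Delta, Atlas), (Lyra, Helix)}

σ[title != Nova and role != Nova]: keep tuples satisfying title != Nova and role != Nova → {(Alpha, Argo), (Argo, Atlas), (Argo, Lyra), (Atlas, Delta), (Gamma, Alpha), (Helix, Gamma), (Helix, Lyra)}
σ[role != Vega]: keep tuples satisfying role != Vega → {(Alpha, Nova), (Alpha, Zephyr), (Argo, Lyra), (Beta, Zephyr), (Echo, Argo), (Helix, Atlas), (Helix, Gamma), (Omega, Argo), (Orion, Helix), (Zephyr, Alpha)}
Taking the difference: {(Alpha, Argo), (Argo, Atlas), (Atlas, Delta), (Gamma, Alpha), (Helix, Lyra)}
Keep only column(s) role, title: {(Alpha, Gamma), (Argo, Alpha), (Atlas, Argo), (Delta, Atlas), (Lyra, Helix)}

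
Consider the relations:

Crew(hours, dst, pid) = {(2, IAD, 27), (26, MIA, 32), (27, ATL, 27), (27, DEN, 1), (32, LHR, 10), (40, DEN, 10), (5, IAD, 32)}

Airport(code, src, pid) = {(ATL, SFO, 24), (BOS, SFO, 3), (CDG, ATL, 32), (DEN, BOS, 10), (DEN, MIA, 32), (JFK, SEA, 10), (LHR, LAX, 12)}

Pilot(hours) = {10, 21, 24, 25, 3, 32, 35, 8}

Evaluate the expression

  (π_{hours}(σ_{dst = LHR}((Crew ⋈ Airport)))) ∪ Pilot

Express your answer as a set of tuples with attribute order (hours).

{10, 21, 24, 25, 3, 32, 35, 8}

Natural join on pid: {(26, MIA, 32, CDG, ATL), (26, MIA, 32, DEN, MIA), (32, LHR, 10, DEN, BOS), (32, LHR, 10, JFK, SEA), (40, DEN, 10, DEN, BOS), (40, DEN, 10, JFK, SEA), (5, IAD, 32, CDG, ATL), (5, IAD, 32, DEN, MIA)}
Selection dst = LHR: {(32, LHR, 10, DEN, BOS), (32, LHR, 10, JFK, SEA)}
Keep only column(s) hours (1 duplicate(s) eliminated): {32}
Union: {32} with {10, 21, 24, 25, 3, 32, 35, 8} → {10, 21, 24, 25, 3, 32, 35, 8}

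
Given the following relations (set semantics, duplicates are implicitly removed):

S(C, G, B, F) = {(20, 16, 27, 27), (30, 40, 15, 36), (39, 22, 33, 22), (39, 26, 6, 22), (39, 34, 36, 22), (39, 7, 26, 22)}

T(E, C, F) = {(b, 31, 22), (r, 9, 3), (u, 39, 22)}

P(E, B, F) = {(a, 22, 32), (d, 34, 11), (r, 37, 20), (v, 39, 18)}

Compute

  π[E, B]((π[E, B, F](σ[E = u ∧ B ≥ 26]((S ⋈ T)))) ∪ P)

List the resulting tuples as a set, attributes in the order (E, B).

Natural join on C, F: {(39, 22, 33, 22, u), (39, 26, 6, 22, u), (39, 34, 36, 22, u), (39, 7, 26, 22, u)}
Apply σ_{E = u ∧ B ≥ 26}; surviving tuples: {(39, 22, 33, 22, u), (39, 34, 36, 22, u), (39, 7, 26, 22, u)}
π[E, B, F]: project onto (E, B, F) → {(u, 26, 22), (u, 33, 22), (u, 36, 22)}
Union: {(u, 26, 22), (u, 33, 22), (u, 36, 22)} with {(a, 22, 32), (d, 34, 11), (r, 37, 20), (v, 39, 18)} → {(a, 22, 32), (d, 34, 11), (r, 37, 20), (u, 26, 22), (u, 33, 22), (u, 36, 22), (v, 39, 18)}
π[E, B]: project onto (E, B) → {(a, 22), (d, 34), (r, 37), (u, 26), (u, 33), (u, 36), (v, 39)}

{(a, 22), (d, 34), (r, 37), (u, 26), (u, 33), (u, 36), (v, 39)}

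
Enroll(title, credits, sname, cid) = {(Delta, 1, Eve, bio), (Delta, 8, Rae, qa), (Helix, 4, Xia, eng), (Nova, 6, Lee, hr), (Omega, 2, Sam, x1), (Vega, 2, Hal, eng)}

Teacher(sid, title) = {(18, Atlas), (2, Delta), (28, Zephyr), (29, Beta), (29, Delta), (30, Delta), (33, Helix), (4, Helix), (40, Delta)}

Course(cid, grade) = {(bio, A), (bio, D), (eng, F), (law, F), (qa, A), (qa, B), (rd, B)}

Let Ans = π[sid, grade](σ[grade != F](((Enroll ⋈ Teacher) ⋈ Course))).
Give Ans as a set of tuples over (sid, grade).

Enroll ⋈ Teacher (natural join on title): {(Delta, 1, Eve, bio, 2), (Delta, 1, Eve, bio, 29), (Delta, 1, Eve, bio, 30), (Delta, 1, Eve, bio, 40), (Delta, 8, Rae, qa, 2), (Delta, 8, Rae, qa, 29), (Delta, 8, Rae, qa, 30), (Delta, 8, Rae, qa, 40), (Helix, 4, Xia, eng, 33), (Helix, 4, Xia, eng, 4)}
(Enroll ⋈ Teacher) ⋈ Course (natural join on cid): {(Delta, 1, Eve, bio, 2, A), (Delta, 1, Eve, bio, 2, D), (Delta, 1, Eve, bio, 29, A), (Delta, 1, Eve, bio, 29, D), (Delta, 1, Eve, bio, 30, A), (Delta, 1, Eve, bio, 30, D), (Delta, 1, Eve, bio, 40, A), (Delta, 1, Eve, bio, 40, D), (Delta, 8, Rae, qa, 2, A), (Delta, 8, Rae, qa, 2, B), (Delta, 8, Rae, qa, 29, A), (Delta, 8, Rae, qa, 29, B), (Delta, 8, Rae, qa, 30, A), (Delta, 8, Rae, qa, 30, B), (Delta, 8, Rae, qa, 40, A), (Delta, 8, Rae, qa, 40, B), (Helix, 4, Xia, eng, 33, F), (Helix, 4, Xia, eng, 4, F)}
Apply σ_{grade != F}; surviving tuples: {(Delta, 1, Eve, bio, 2, A), (Delta, 1, Eve, bio, 2, D), (Delta, 1, Eve, bio, 29, A), (Delta, 1, Eve, bio, 29, D), (Delta, 1, Eve, bio, 30, A), (Delta, 1, Eve, bio, 30, D), (Delta, 1, Eve, bio, 40, A), (Delta, 1, Eve, bio, 40, D), (Delta, 8, Rae, qa, 2, A), (Delta, 8, Rae, qa, 2, B), (Delta, 8, Rae, qa, 29, A), (Delta, 8, Rae, qa, 29, B), (Delta, 8, Rae, qa, 30, A), (Delta, 8, Rae, qa, 30, B), (Delta, 8, Rae, qa, 40, A), (Delta, 8, Rae, qa, 40, B)}
π[sid, grade]: project onto (sid, grade) (4 duplicate(s) eliminated) → {(2, A), (2, B), (2, D), (29, A), (29, B), (29, D), (30, A), (30, B), (30, D), (40, A), (40, B), (40, D)}

{(2, A), (2, B), (2, D), (29, A), (29, B), (29, D), (30, A), (30, B), (30, D), (40, A), (40, B), (40, D)}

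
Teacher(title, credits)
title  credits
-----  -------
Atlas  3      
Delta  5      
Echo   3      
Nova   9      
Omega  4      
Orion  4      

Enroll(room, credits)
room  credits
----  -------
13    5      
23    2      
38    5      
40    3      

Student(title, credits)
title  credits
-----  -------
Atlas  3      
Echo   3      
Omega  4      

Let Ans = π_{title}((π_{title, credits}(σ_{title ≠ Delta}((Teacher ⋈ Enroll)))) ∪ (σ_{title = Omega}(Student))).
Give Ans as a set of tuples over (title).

Natural join on credits: {(Atlas, 3, 40), (Delta, 5, 13), (Delta, 5, 38), (Echo, 3, 40)}
σ[title ≠ Delta]: keep tuples satisfying title ≠ Delta → {(Atlas, 3, 40), (Echo, 3, 40)}
π_{title, credits} gives {(Atlas, 3), (Echo, 3)}.
σ[title = Omega]: keep tuples satisfying title = Omega → {(Omega, 4)}
Taking the union: {(Atlas, 3), (Echo, 3), (Omega, 4)}
π_{title} gives {Atlas, Echo, Omega}.

{Atlas, Echo, Omega}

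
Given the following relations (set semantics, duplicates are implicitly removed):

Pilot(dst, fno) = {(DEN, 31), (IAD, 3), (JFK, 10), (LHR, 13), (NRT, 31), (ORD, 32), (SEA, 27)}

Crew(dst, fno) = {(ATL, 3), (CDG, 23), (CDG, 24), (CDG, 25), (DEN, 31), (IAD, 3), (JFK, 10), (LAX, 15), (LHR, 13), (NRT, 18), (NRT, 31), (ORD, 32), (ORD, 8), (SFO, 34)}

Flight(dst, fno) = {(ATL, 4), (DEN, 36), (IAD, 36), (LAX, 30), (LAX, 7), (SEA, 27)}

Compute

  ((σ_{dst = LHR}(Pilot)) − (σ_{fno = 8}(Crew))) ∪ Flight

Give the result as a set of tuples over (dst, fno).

Selection dst = LHR: {(LHR, 13)}
Selection fno = 8: {(ORD, 8)}
Set difference of the two operands is {(LHR, 13)}.
Set union of the two operands is {(ATL, 4), (DEN, 36), (IAD, 36), (LAX, 30), (LAX, 7), (LHR, 13), (SEA, 27)}.

{(ATL, 4), (DEN, 36), (IAD, 36), (LAX, 30), (LAX, 7), (LHR, 13), (SEA, 27)}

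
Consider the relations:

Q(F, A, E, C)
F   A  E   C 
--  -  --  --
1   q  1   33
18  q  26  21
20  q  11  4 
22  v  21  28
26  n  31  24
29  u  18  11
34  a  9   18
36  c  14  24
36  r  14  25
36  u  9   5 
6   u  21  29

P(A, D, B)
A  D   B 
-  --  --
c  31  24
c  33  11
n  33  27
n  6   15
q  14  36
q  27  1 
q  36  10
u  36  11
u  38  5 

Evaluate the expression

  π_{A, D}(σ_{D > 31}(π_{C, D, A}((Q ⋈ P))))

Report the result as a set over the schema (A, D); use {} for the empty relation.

{(c, 33), (n, 33), (q, 36), (u, 36), (u, 38)}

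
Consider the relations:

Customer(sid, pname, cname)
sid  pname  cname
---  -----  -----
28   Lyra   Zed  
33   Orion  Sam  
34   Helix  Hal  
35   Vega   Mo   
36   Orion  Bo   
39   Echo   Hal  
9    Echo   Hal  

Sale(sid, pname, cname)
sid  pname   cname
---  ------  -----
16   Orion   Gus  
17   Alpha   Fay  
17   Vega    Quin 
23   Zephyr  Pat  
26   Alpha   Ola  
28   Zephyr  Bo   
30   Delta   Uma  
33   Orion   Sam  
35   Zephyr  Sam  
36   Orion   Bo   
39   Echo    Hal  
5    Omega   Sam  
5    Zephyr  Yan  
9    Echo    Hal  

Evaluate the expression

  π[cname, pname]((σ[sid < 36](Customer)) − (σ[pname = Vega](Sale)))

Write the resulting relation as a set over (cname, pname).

{(Hal, Echo), (Hal, Helix), (Mo, Vega), (Sam, Orion), (Zed, Lyra)}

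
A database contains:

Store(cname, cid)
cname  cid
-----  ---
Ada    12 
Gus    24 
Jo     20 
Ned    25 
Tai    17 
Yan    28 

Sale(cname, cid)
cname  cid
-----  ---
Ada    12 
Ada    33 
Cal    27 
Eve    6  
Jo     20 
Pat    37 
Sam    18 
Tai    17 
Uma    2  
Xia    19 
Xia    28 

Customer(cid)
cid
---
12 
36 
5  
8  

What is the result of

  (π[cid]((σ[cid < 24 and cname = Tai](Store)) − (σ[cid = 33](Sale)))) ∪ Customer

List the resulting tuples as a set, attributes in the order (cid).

{12, 17, 36, 5, 8}

Selection cid < 24 and cname = Tai: {(Tai, 17)}
Selection cid = 33: {(Ada, 33)}
Difference: {(Tai, 17)} with {(Ada, 33)} → {(Tai, 17)}
Projecting to cid: {17}
Union: {17} with {12, 36, 5, 8} → {12, 17, 36, 5, 8}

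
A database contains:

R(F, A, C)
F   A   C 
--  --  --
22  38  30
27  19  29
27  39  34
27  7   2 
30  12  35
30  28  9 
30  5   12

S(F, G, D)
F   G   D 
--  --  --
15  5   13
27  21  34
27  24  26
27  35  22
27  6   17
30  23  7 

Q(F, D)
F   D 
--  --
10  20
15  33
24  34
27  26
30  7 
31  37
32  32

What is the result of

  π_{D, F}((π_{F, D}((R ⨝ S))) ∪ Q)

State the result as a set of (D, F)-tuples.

R ⋈ S (natural join on F): {(27, 19, 29, 21, 34), (27, 19, 29, 24, 26), (27, 19, 29, 35, 22), (27, 19, 29, 6, 17), (27, 39, 34, 21, 34), (27, 39, 34, 24, 26), (27, 39, 34, 35, 22), (27, 39, 34, 6, 17), (27, 7, 2, 21, 34), (27, 7, 2, 24, 26), (27, 7, 2, 35, 22), (27, 7, 2, 6, 17), (30, 12, 35, 23, 7), (30, 28, 9, 23, 7), (30, 5, 12, 23, 7)}
π_{F, D} gives {(27, 17), (27, 22), (27, 26), (27, 34), (30, 7)} (10 duplicate(s) eliminated).
Taking the union: {(10, 20), (15, 33), (24, 34), (27, 17), (27, 22), (27, 26), (27, 34), (30, 7), (31, 37), (32, 32)}
π_{D, F} gives {(17, 27), (20, 10), (22, 27), (26, 27), (32, 32), (33, 15), (34, 24), (34, 27), (37, 31), (7, 30)}.

{(17, 27), (20, 10), (22, 27), (26, 27), (32, 32), (33, 15), (34, 24), (34, 27), (37, 31), (7, 30)}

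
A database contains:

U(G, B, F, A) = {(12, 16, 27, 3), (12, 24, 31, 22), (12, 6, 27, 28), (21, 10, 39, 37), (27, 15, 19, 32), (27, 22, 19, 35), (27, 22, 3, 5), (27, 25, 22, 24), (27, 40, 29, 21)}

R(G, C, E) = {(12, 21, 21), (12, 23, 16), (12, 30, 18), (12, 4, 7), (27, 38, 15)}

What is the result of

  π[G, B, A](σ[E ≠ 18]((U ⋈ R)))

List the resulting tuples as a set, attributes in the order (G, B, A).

{(12, 16, 3), (12, 24, 22), (12, 6, 28), (27, 15, 32), (27, 22, 35), (27, 22, 5), (27, 25, 24), (27, 40, 21)}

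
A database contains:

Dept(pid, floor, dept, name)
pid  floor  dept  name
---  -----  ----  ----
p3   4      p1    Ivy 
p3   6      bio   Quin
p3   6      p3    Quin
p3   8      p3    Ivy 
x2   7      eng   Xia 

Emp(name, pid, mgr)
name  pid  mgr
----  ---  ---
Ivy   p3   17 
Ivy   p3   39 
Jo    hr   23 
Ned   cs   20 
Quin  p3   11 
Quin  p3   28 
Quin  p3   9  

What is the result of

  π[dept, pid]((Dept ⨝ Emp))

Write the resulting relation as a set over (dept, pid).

Dept ⋈ Emp (natural join on pid, name): {(p3, 4, p1, Ivy, 17), (p3, 4, p1, Ivy, 39), (p3, 6, bio, Quin, 11), (p3, 6, bio, Quin, 28), (p3, 6, bio, Quin, 9), (p3, 6, p3, Quin, 11), (p3, 6, p3, Quin, 28), (p3, 6, p3, Quin, 9), (p3, 8, p3, Ivy, 17), (p3, 8, p3, Ivy, 39)}
π[dept, pid]: project onto (dept, pid) (7 duplicate(s) eliminated) → {(bio, p3), (p1, p3), (p3, p3)}

{(bio, p3), (p1, p3), (p3, p3)}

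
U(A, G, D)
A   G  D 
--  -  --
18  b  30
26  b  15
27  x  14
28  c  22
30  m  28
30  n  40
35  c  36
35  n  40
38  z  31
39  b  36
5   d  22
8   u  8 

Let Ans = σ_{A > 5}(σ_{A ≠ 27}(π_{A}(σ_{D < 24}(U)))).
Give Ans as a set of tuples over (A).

Filtering on D < 24 leaves {(26, b, 15), (27, x, 14), (28, c, 22), (5, d, 22), (8, u, 8)}.
Keep only column(s) A: {26, 27, 28, 5, 8}
Filtering on A ≠ 27 leaves {26, 28, 5, 8}.
Filtering on A > 5 leaves {26, 28, 8}.

{26, 28, 8}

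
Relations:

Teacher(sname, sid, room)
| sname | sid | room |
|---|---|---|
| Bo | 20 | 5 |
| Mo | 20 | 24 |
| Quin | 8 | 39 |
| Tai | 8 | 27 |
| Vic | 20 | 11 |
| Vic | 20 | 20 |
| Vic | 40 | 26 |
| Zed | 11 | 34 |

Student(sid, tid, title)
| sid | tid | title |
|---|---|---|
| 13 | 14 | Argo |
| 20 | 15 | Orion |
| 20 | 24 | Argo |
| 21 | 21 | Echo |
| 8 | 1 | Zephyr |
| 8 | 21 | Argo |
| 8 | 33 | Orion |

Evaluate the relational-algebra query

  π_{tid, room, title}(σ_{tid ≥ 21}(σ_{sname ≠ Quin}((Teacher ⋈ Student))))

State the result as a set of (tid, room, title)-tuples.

{(21, 27, Argo), (24, 11, Argo), (24, 20, Argo), (24, 24, Argo), (24, 5, Argo), (33, 27, Orion)}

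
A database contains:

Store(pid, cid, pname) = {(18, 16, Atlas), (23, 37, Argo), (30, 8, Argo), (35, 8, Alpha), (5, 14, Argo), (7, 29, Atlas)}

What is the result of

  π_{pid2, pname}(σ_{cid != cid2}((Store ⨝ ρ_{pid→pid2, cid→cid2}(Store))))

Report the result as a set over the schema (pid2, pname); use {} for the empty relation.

{(18, Atlas), (23, Argo), (30, Argo), (5, Argo), (7, Atlas)}

ρ[pid→pid2, cid→cid2]: schema becomes (pid2, cid2, pname); tuples unchanged.
Natural join on pname: {(18, 16, Atlas, 18, 16), (18, 16, Atlas, 7, 29), (23, 37, Argo, 23, 37), (23, 37, Argo, 30, 8), (23, 37, Argo, 5, 14), (30, 8, Argo, 23, 37), (30, 8, Argo, 30, 8), (30, 8, Argo, 5, 14), (35, 8, Alpha, 35, 8), (5, 14, Argo, 23, 37), (5, 14, Argo, 30, 8), (5, 14, Argo, 5, 14), (7, 29, Atlas, 18, 16), (7, 29, Atlas, 7, 29)}
Filtering on cid != cid2 leaves {(18, 16, Atlas, 7, 29), (23, 37, Argo, 30, 8), (23, 37, Argo, 5, 14), (30, 8, Argo, 23, 37), (30, 8, Argo, 5, 14), (5, 14, Argo, 23, 37), (5, 14, Argo, 30, 8), (7, 29, Atlas, 18, 16)}.
Keep only column(s) pid2, pname (3 duplicate(s) eliminated): {(18, Atlas), (23, Argo), (30, Argo), (5, Argo), (7, Atlas)}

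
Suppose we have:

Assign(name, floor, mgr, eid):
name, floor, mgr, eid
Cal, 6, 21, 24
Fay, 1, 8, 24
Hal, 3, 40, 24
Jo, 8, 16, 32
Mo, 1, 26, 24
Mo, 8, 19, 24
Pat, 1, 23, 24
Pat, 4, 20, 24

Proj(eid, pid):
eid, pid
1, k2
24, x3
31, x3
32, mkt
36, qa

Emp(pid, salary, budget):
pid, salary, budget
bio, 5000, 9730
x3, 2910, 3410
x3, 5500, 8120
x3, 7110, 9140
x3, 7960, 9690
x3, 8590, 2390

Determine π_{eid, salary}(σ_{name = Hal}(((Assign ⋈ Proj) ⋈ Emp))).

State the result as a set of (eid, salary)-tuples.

Natural join on eid: {(Cal, 6, 21, 24, x3), (Fay, 1, 8, 24, x3), (Hal, 3, 40, 24, x3), (Jo, 8, 16, 32, mkt), (Mo, 1, 26, 24, x3), (Mo, 8, 19, 24, x3), (Pat, 1, 23, 24, x3), (Pat, 4, 20, 24, x3)}
Natural join on pid: {(Cal, 6, 21, 24, x3, 2910, 3410), (Cal, 6, 21, 24, x3, 5500, 8120), (Cal, 6, 21, 24, x3, 7110, 9140), (Cal, 6, 21, 24, x3, 7960, 9690), (Cal, 6, 21, 24, x3, 8590, 2390), (Fay, 1, 8, 24, x3, 2910, 3410), (Fay, 1, 8, 24, x3, 5500, 8120), (Fay, 1, 8, 24, x3, 7110, 9140), (Fay, 1, 8, 24, x3, 7960, 9690), (Fay, 1, 8, 24, x3, 8590, 2390), (Hal, 3, 40, 24, x3, 2910, 3410), (Hal, 3, 40, 24, x3, 5500, 8120), (Hal, 3, 40, 24, x3, 7110, 9140), (Hal, 3, 40, 24, x3, 7960, 9690), (Hal, 3, 40, 24, x3, 8590, 2390), (Mo, 1, 26, 24, x3, 2910, 3410), (Mo, 1, 26, 24, x3, 5500, 8120), (Mo, 1, 26, 24, x3, 7110, 9140), (Mo, 1, 26, 24, x3, 7960, 9690), (Mo, 1, 26, 24, x3, 8590, 2390), (Mo, 8, 19, 24, x3, 2910, 3410), (Mo, 8, 19, 24, x3, 5500, 8120), (Mo, 8, 19, 24, x3, 7110, 9140), (Mo, 8, 19, 24, x3, 7960, 9690), (Mo, 8, 19, 24, x3, 8590, 2390), (Pat, 1, 23, 24, x3, 2910, 3410), (Pat, 1, 23, 24, x3, 5500, 8120), (Pat, 1, 23, 24, x3, 7110, 9140), (Pat, 1, 23, 24, x3, 7960, 9690), (Pat, 1, 23, 24, x3, 8590, 2390), (Pat, 4, 20, 24, x3, 2910, 3410), (Pat, 4, 20, 24, x3, 5500, 8120), (Pat, 4, 20, 24, x3, 7110, 9140), (Pat, 4, 20, 24, x3, 7960, 9690), (Pat, 4, 20, 24, x3, 8590, 2390)}
Apply σ_{name = Hal}; surviving tuples: {(Hal, 3, 40, 24, x3, 2910, 3410), (Hal, 3, 40, 24, x3, 5500, 8120), (Hal, 3, 40, 24, x3, 7110, 9140), (Hal, 3, 40, 24, x3, 7960, 9690), (Hal, 3, 40, 24, x3, 8590, 2390)}
π_{eid, salary} gives {(24, 2910), (24, 5500), (24, 7110), (24, 7960), (24, 8590)}.

{(24, 2910), (24, 5500), (24, 7110), (24, 7960), (24, 8590)}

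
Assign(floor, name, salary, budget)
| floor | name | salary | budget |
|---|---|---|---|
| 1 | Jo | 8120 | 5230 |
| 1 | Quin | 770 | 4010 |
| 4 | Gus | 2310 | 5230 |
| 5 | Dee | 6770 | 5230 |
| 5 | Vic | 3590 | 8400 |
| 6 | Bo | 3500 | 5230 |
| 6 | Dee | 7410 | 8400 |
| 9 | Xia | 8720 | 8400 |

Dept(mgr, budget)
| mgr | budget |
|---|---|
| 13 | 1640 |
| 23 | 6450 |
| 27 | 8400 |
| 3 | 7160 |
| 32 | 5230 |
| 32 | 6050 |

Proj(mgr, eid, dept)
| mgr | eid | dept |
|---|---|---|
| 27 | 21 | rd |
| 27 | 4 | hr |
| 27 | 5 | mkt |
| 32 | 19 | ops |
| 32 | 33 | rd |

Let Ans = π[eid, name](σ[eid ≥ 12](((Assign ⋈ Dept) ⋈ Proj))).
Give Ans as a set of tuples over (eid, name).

{(19, Bo), (19, Dee), (19, Gus), (19, Jo), (21, Dee), (21, Vic), (21, Xia), (33, Bo), (33, Dee), (33, Gus), (33, Jo)}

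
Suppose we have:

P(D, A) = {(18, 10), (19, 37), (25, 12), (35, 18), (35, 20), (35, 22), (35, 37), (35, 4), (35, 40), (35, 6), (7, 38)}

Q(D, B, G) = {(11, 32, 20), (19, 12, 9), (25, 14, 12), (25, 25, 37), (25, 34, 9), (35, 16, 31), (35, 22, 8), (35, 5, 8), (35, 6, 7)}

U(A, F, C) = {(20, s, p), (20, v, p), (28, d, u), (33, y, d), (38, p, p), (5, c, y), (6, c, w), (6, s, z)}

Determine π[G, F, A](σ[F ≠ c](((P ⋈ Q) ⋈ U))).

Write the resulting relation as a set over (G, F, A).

{(31, s, 20), (31, s, 6), (31, v, 20), (7, s, 20), (7, s, 6), (7, v, 20), (8, s, 20), (8, s, 6), (8, v, 20)}

P ⋈ Q (natural join on D): {(19, 37, 12, 9), (25, 12, 14, 12), (25, 12, 25, 37), (25, 12, 34, 9), (35, 18, 16, 31), (35, 18, 22, 8), (35, 18, 5, 8), (35, 18, 6, 7), (35, 20, 16, 31), (35, 20, 22, 8), (35, 20, 5, 8), (35, 20, 6, 7), (35, 22, 16, 31), (35, 22, 22, 8), (35, 22, 5, 8), (35, 22, 6, 7), (35, 37, 16, 31), (35, 37, 22, 8), (35, 37, 5, 8), (35, 37, 6, 7), (35, 4, 16, 31), (35, 4, 22, 8), (35, 4, 5, 8), (35, 4, 6, 7), (35, 40, 16, 31), (35, 40, 22, 8), (35, 40, 5, 8), (35, 40, 6, 7), (35, 6, 16, 31), (35, 6, 22, 8), (35, 6, 5, 8), (35, 6, 6, 7)}
(P ⋈ Q) ⋈ U (natural join on A): {(35, 20, 16, 31, s, p), (35, 20, 16, 31, v, p), (35, 20, 22, 8, s, p), (35, 20, 22, 8, v, p), (35, 20, 5, 8, s, p), (35, 20, 5, 8, v, p), (35, 20, 6, 7, s, p), (35, 20, 6, 7, v, p), (35, 6, 16, 31, c, w), (35, 6, 16, 31, s, z), (35, 6, 22, 8, c, w), (35, 6, 22, 8, s, z), (35, 6, 5, 8, c, w), (35, 6, 5, 8, s, z), (35, 6, 6, 7, c, w), (35, 6, 6, 7, s, z)}
Filtering on F ≠ c leaves {(35, 20, 16, 31, s, p), (35, 20, 16, 31, v, p), (35, 20, 22, 8, s, p), (35, 20, 22, 8, v, p), (35, 20, 5, 8, s, p), (35, 20, 5, 8, v, p), (35, 20, 6, 7, s, p), (35, 20, 6, 7, v, p), (35, 6, 16, 31, s, z), (35, 6, 22, 8, s, z), (35, 6, 5, 8, s, z), (35, 6, 6, 7, s, z)}.
Projecting to G, F, A (3 duplicate(s) eliminated): {(31, s, 20), (31, s, 6), (31, v, 20), (7, s, 20), (7, s, 6), (7, v, 20), (8, s, 20), (8, s, 6), (8, v, 20)}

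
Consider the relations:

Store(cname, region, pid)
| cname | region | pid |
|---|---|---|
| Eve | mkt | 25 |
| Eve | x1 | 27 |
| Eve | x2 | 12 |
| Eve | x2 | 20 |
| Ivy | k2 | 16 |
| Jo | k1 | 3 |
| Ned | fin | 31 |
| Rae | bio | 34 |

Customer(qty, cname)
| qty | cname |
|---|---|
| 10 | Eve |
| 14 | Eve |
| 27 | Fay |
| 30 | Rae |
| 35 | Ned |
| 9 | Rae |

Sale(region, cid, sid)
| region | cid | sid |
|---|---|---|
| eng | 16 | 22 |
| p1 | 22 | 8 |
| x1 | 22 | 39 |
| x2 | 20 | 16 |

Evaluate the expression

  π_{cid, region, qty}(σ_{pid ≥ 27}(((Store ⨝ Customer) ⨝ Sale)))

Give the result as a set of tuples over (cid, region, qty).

Joining Store and Customer on cname yields {(Eve, mkt, 25, 10), (Eve, mkt, 25, 14), (Eve, x1, 27, 10), (Eve, x1, 27, 14), (Eve, x2, 12, 10), (Eve, x2, 12, 14), (Eve, x2, 20, 10), (Eve, x2, 20, 14), (Ned, fin, 31, 35), (Rae, bio, 34, 30), (Rae, bio, 34, 9)}.
Joining (Store ⨝ Customer) and Sale on region yields {(Eve, x1, 27, 10, 22, 39), (Eve, x1, 27, 14, 22, 39), (Eve, x2, 12, 10, 20, 16), (Eve, x2, 12, 14, 20, 16), (Eve, x2, 20, 10, 20, 16), (Eve, x2, 20, 14, 20, 16)}.
Selection pid ≥ 27: {(Eve, x1, 27, 10, 22, 39), (Eve, x1, 27, 14, 22, 39)}
Keep only column(s) cid, region, qty: {(22, x1, 10), (22, x1, 14)}

{(22, x1, 10), (22, x1, 14)}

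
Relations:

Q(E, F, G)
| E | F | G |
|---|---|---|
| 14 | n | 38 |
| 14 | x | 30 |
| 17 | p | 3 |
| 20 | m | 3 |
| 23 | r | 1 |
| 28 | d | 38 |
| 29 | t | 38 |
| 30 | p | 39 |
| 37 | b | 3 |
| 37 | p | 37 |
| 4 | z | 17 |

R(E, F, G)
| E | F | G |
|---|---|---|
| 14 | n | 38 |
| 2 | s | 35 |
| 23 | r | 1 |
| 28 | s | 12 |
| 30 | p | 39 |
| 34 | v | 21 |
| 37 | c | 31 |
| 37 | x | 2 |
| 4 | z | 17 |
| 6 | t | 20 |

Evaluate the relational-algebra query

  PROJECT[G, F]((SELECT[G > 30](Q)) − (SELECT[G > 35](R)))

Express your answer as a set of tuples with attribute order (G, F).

{(37, p), (38, d), (38, t)}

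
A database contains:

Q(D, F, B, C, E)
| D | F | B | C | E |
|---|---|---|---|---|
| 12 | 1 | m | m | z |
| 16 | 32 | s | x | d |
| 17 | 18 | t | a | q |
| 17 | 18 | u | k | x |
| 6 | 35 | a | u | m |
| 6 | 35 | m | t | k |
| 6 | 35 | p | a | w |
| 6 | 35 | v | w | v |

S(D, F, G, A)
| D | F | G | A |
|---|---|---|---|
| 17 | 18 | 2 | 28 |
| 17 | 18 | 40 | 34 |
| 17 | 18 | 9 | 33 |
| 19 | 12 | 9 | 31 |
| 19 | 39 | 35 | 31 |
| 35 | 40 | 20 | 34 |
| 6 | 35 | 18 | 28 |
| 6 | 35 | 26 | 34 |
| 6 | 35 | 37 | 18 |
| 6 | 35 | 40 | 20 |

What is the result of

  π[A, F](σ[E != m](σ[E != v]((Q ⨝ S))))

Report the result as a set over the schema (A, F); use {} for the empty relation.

{(18, 35), (20, 35), (28, 18), (28, 35), (33, 18), (34, 18), (34, 35)}

Natural join on D, F: {(17, 18, t, a, q, 2, 28), (17, 18, t, a, q, 40, 34), (17, 18, t, a, q, 9, 33), (17, 18, u, k, x, 2, 28), (17, 18, u, k, x, 40, 34), (17, 18, u, k, x, 9, 33), (6, 35, a, u, m, 18, 28), (6, 35, a, u, m, 26, 34), (6, 35, a, u, m, 37, 18), (6, 35, a, u, m, 40, 20), (6, 35, m, t, k, 18, 28), (6, 35, m, t, k, 26, 34), (6, 35, m, t, k, 37, 18), (6, 35, m, t, k, 40, 20), (6, 35, p, a, w, 18, 28), (6, 35, p, a, w, 26, 34), (6, 35, p, a, w, 37, 18), (6, 35, p, a, w, 40, 20), (6, 35, v, w, v, 18, 28), (6, 35, v, w, v, 26, 34), (6, 35, v, w, v, 37, 18), (6, 35, v, w, v, 40, 20)}
Selection E != v: {(17, 18, t, a, q, 2, 28), (17, 18, t, a, q, 40, 34), (17, 18, t, a, q, 9, 33), (17, 18, u, k, x, 2, 28), (17, 18, u, k, x, 40, 34), (17, 18, u, k, x, 9, 33), (6, 35, a, u, m, 18, 28), (6, 35, a, u, m, 26, 34), (6, 35, a, u, m, 37, 18), (6, 35, a, u, m, 40, 20), (6, 35, m, t, k, 18, 28), (6, 35, m, t, k, 26, 34), (6, 35, m, t, k, 37, 18), (6, 35, m, t, k, 40, 20), (6, 35, p, a, w, 18, 28), (6, 35, p, a, w, 26, 34), (6, 35, p, a, w, 37, 18), (6, 35, p, a, w, 40, 20)}
Selection E != m: {(17, 18, t, a, q, 2, 28), (17, 18, t, a, q, 40, 34), (17, 18, t, a, q, 9, 33), (17, 18, u, k, x, 2, 28), (17, 18, u, k, x, 40, 34), (17, 18, u, k, x, 9, 33), (6, 35, m, t, k, 18, 28), (6, 35, m, t, k, 26, 34), (6, 35, m, t, k, 37, 18), (6, 35, m, t, k, 40, 20), (6, 35, p, a, w, 18, 28), (6, 35, p, a, w, 26, 34), (6, 35, p, a, w, 37, 18), (6, 35, p, a, w, 40, 20)}
Projecting to A, F (7 duplicate(s) eliminated): {(18, 35), (20, 35), (28, 18), (28, 35), (33, 18), (34, 18), (34, 35)}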